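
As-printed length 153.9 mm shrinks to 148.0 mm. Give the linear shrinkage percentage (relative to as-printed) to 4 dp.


Shrinkage = ((153.9-148.0)/153.9)*100 = 3.8337 %


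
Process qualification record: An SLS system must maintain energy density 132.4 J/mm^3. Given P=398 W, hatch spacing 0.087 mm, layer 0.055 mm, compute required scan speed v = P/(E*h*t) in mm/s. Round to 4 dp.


v = 398 / (132.4*0.087*0.055) = 628.222 mm/s


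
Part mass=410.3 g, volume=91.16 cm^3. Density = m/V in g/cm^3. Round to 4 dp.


rho = 410.3 / 91.16 = 4.5009 g/cm^3


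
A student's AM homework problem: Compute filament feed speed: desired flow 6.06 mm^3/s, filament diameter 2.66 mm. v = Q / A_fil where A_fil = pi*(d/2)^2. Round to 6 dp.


A = pi*(2.66/2)^2 = 5.557163
v = 6.06 / 5.557163 = 1.090484 mm/s


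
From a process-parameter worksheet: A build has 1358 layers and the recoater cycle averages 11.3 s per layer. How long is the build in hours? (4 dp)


t = 1358 * 11.3 / 3600 = 4.2626 hrs


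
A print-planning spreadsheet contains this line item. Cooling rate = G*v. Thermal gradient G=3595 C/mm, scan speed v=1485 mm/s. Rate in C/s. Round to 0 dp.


CR = 3595 * 1485 = 5338575 C/s


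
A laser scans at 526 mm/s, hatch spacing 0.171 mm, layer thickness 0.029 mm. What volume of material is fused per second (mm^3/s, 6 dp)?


Rate = 526 * 0.171 * 0.029 = 2.608434 mm^3/s


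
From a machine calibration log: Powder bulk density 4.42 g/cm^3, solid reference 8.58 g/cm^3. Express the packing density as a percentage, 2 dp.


Packing = (4.42/8.58)*100 = 51.52 %


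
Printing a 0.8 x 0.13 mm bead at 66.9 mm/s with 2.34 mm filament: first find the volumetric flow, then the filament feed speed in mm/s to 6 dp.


Q = 0.8 * 0.13 * 66.9 = 6.9576 mm^3/s
A_fil = pi*(2.34/2)^2 = 4.30052618 mm^2
v_feed = 6.9576 / 4.30052618 = 1.617849 mm/s


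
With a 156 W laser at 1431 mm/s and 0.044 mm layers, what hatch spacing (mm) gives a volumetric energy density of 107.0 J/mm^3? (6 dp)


h = 156 / (107.0*1431*0.044) = 0.023155 mm


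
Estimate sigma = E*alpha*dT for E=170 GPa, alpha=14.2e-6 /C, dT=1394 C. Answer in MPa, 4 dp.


sigma = 170*1000 * 14.2e-6 * 1394 = 3365.116 MPa


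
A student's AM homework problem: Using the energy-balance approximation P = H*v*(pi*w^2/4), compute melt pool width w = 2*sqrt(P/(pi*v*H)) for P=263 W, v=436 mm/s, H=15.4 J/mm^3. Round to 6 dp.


w = 2*sqrt(263/(pi*436*15.4)) = 0.223321 mm


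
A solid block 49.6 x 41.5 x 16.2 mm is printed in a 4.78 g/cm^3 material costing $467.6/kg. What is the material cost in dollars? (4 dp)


V = 49.6 * 41.5 * 16.2 = 33346.08 mm^3 = 33.34608 cm^3
Mass = 33.34608 * 4.78 / 1000 = 0.15939426 kg
Cost = 0.15939426 * 467.6 = 74.5328 $


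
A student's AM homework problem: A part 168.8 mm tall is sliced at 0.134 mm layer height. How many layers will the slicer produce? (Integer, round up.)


Layers = ceil(168.8/0.134) = 1260


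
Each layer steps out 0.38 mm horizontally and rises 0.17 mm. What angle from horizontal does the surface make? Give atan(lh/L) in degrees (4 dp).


angle = atan(0.17/0.38) = 24.1022 degrees


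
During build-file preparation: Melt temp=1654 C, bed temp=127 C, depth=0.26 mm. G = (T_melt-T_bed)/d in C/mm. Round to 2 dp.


G = (1654-127)/0.26 = 5873.08 C/mm


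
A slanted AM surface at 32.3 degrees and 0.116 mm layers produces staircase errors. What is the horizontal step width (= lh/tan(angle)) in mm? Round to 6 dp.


step = 0.116 / tan(32.3) = 0.183494 mm


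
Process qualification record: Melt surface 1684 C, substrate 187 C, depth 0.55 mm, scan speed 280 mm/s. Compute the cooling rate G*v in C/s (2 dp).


G = (1684-187)/0.55 = 2721.81818182 C/mm
CR = 2721.81818182 * 280 = 762109.09 C/s


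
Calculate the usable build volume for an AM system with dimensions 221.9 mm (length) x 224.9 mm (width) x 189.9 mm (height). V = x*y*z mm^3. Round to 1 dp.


V = 221.9 * 224.9 * 189.9 = 9477018.4 mm^3


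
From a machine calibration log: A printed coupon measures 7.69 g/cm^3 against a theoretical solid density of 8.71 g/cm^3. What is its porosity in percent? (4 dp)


Porosity = (1-7.69/8.71)*100 = 11.7107 %


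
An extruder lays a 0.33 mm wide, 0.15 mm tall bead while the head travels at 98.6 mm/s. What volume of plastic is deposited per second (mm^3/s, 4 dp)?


Rate = 0.33 * 0.15 * 98.6 = 4.8807 mm^3/s


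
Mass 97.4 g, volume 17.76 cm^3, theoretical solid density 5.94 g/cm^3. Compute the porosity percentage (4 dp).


rho_part = 97.4 / 17.76 = 5.48423423 g/cm^3
Porosity = (1 - 5.48423423/5.94)*100 = 7.6728 %


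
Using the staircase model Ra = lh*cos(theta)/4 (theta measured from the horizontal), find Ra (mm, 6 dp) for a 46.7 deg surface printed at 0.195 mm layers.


Ra = 0.195 * cos(46.7) / 4 = 0.033434 mm


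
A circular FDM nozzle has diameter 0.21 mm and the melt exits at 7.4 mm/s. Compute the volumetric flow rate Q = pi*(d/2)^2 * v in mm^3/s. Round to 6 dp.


A = pi*(0.21/2)^2 = 0.03463606 mm^2
Q = 0.03463606 * 7.4 = 0.256307 mm^3/s


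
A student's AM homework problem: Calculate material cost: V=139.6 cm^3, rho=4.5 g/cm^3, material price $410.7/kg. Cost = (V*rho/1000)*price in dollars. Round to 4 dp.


Mass = 139.6*4.5/1000 = 0.6282 kg
Cost = 0.6282 * 410.7 = 258.0017 $


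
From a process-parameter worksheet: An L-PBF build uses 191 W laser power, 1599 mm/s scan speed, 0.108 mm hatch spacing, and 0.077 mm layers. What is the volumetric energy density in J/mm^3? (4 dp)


E = 191 / (1599*0.108*0.077) = 14.3638 J/mm^3


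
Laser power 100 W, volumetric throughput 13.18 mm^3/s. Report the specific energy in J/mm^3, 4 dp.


SE = 100 / 13.18 = 7.5873 J/mm^3


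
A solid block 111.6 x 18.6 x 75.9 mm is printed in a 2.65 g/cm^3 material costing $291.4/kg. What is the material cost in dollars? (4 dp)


V = 111.6 * 18.6 * 75.9 = 157550.184 mm^3 = 157.550184 cm^3
Mass = 157.550184 * 2.65 / 1000 = 0.41750799 kg
Cost = 0.41750799 * 291.4 = 121.6618 $


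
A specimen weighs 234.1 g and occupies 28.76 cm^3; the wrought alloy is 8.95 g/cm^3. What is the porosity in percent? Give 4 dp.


rho_part = 234.1 / 28.76 = 8.13977747 g/cm^3
Porosity = (1 - 8.13977747/8.95)*100 = 9.0528 %


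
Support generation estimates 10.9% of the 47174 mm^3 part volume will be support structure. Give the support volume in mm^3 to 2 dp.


V_support = 47174 * 0.109 = 5141.97 mm^3


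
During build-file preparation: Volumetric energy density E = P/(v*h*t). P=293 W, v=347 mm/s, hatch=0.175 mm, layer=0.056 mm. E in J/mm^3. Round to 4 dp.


E = 293 / (347*0.175*0.056) = 86.1613 J/mm^3


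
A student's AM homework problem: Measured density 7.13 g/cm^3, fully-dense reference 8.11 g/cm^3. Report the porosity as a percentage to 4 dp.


Porosity = (1-7.13/8.11)*100 = 12.0838 %


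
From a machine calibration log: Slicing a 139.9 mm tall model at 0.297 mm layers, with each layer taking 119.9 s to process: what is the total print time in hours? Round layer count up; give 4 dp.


Layers = ceil(139.9/0.297) = 472
t = 472 * 119.9 / 3600 = 15.7202 hrs


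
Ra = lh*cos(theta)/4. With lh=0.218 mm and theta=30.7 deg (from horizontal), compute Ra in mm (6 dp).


Ra = 0.218 * cos(30.7) / 4 = 0.046862 mm


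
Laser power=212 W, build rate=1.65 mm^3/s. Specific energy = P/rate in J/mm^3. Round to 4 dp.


SE = 212 / 1.65 = 128.4848 J/mm^3


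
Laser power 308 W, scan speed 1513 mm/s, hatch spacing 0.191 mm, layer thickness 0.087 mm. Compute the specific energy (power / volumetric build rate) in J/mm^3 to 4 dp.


Build rate = 1513 * 0.191 * 0.087 = 25.141521 mm^3/s
SE = 308 / 25.141521 = 12.2507 J/mm^3


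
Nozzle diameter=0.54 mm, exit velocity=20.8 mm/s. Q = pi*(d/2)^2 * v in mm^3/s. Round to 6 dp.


A = pi*(0.54/2)^2 = 0.2290221 mm^2
Q = 0.2290221 * 20.8 = 4.76366 mm^3/s


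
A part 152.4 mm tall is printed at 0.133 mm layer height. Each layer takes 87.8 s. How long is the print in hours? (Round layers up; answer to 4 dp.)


Layers = ceil(152.4/0.133) = 1146
t = 1146 * 87.8 / 3600 = 27.9497 hrs


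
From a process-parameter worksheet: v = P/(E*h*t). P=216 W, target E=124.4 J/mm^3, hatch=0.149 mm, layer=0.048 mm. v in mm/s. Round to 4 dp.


v = 216 / (124.4*0.149*0.048) = 242.7761 mm/s


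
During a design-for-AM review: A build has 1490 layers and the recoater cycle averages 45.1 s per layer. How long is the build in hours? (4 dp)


t = 1490 * 45.1 / 3600 = 18.6664 hrs


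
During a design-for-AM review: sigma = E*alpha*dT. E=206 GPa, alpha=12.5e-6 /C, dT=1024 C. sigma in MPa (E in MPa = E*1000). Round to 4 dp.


sigma = 206*1000 * 12.5e-6 * 1024 = 2636.8 MPa


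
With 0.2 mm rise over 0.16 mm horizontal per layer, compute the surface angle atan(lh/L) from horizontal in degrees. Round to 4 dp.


angle = atan(0.2/0.16) = 51.3402 degrees


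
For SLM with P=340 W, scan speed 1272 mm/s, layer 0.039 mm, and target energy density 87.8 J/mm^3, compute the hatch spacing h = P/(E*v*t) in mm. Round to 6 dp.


h = 340 / (87.8*1272*0.039) = 0.078061 mm


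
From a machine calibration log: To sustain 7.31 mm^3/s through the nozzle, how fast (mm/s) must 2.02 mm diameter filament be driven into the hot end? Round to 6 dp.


A = pi*(2.02/2)^2 = 3.204739
v = 7.31 / 3.204739 = 2.280997 mm/s


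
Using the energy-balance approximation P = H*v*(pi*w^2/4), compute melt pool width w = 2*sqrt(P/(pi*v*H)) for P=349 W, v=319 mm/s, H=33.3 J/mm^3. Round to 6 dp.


w = 2*sqrt(349/(pi*319*33.3)) = 0.204527 mm


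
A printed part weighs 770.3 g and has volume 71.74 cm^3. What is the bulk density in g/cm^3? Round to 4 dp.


rho = 770.3 / 71.74 = 10.7374 g/cm^3


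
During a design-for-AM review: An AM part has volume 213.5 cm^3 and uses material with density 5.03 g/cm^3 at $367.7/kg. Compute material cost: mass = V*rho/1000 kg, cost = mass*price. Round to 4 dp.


Mass = 213.5*5.03/1000 = 1.073905 kg
Cost = 1.073905 * 367.7 = 394.8749 $


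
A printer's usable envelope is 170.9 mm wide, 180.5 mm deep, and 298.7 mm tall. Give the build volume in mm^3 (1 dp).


V = 170.9 * 180.5 * 298.7 = 9214133.3 mm^3


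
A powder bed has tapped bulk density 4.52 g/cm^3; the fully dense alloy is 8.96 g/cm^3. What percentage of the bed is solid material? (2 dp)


Packing = (4.52/8.96)*100 = 50.45 %


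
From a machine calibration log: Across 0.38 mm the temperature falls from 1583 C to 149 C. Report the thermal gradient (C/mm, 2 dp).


G = (1583-149)/0.38 = 3773.68 C/mm


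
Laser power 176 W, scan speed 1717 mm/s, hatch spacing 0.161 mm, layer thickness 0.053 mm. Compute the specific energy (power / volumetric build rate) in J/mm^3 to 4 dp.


Build rate = 1717 * 0.161 * 0.053 = 14.651161 mm^3/s
SE = 176 / 14.651161 = 12.0127 J/mm^3


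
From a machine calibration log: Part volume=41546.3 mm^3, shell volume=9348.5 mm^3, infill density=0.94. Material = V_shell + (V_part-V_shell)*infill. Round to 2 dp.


V_infill = (41546.3 - 9348.5) * 0.94 = 30265.93
V_total = 9348.5 + 30265.93 = 39614.43 mm^3


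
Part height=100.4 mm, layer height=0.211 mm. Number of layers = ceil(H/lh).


Layers = ceil(100.4/0.211) = 476


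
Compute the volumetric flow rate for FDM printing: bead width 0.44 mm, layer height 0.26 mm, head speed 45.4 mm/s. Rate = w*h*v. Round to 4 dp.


Rate = 0.44 * 0.26 * 45.4 = 5.1938 mm^3/s


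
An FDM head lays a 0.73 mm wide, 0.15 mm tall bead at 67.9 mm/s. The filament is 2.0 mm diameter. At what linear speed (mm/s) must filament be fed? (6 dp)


Q = 0.73 * 0.15 * 67.9 = 7.43505 mm^3/s
A_fil = pi*(2.0/2)^2 = 3.14159265 mm^2
v_feed = 7.43505 / 3.14159265 = 2.36665 mm/s


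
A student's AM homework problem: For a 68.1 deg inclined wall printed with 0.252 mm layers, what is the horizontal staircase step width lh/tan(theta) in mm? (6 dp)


step = 0.252 / tan(68.1) = 0.101303 mm


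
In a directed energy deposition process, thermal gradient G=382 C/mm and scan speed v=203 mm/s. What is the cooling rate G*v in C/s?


CR = 382 * 203 = 77546 C/s


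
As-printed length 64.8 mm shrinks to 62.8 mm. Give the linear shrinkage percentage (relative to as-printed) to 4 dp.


Shrinkage = ((64.8-62.8)/64.8)*100 = 3.0864 %


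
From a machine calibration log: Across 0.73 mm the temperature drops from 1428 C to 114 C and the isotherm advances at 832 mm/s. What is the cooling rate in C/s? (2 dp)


G = (1428-114)/0.73 = 1800.0 C/mm
CR = 1800.0 * 832 = 1497600.0 C/s


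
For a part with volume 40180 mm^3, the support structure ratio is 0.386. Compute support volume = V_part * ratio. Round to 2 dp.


V_support = 40180 * 0.386 = 15509.48 mm^3


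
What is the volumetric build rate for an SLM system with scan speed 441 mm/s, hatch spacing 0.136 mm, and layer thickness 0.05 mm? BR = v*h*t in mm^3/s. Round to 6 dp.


Rate = 441 * 0.136 * 0.05 = 2.9988 mm^3/s


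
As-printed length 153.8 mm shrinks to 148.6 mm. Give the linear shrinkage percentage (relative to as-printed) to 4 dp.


Shrinkage = ((153.8-148.6)/153.8)*100 = 3.381 %


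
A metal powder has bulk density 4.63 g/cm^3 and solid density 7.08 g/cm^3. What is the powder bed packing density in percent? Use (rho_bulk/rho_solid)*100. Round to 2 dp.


Packing = (4.63/7.08)*100 = 65.4 %


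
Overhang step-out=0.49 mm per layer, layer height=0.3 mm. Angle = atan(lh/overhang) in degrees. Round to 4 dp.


angle = atan(0.3/0.49) = 31.4768 degrees


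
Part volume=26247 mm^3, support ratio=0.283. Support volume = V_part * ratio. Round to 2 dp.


V_support = 26247 * 0.283 = 7427.9 mm^3


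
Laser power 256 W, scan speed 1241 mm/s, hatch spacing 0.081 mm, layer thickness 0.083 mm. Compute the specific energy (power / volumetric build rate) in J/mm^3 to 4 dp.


Build rate = 1241 * 0.081 * 0.083 = 8.343243 mm^3/s
SE = 256 / 8.343243 = 30.6835 J/mm^3


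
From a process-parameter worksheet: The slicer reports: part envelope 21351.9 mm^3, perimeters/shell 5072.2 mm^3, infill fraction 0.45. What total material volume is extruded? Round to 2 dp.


V_infill = (21351.9 - 5072.2) * 0.45 = 7325.87
V_total = 5072.2 + 7325.87 = 12398.07 mm^3


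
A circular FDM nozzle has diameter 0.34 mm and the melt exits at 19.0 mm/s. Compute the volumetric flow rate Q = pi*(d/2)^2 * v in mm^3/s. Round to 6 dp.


A = pi*(0.34/2)^2 = 0.09079203 mm^2
Q = 0.09079203 * 19.0 = 1.725049 mm^3/s


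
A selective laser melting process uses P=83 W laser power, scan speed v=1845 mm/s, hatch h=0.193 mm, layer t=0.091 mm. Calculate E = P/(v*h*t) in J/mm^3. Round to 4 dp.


E = 83 / (1845*0.193*0.091) = 2.5614 J/mm^3


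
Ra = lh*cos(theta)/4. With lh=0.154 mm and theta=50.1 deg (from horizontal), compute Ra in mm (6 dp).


Ra = 0.154 * cos(50.1) / 4 = 0.024696 mm


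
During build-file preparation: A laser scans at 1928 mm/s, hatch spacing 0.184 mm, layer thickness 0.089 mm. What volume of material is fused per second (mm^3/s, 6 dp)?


Rate = 1928 * 0.184 * 0.089 = 31.572928 mm^3/s


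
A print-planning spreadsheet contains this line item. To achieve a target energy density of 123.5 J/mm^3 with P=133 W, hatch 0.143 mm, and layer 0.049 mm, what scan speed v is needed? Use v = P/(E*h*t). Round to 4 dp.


v = 133 / (123.5*0.143*0.049) = 153.6925 mm/s


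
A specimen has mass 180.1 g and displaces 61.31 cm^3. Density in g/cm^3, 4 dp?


rho = 180.1 / 61.31 = 2.9375 g/cm^3


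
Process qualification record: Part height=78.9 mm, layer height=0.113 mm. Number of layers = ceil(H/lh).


Layers = ceil(78.9/0.113) = 699


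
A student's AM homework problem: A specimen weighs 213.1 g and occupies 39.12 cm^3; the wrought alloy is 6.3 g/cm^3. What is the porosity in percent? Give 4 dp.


rho_part = 213.1 / 39.12 = 5.44734151 g/cm^3
Porosity = (1 - 5.44734151/6.3)*100 = 13.5343 %


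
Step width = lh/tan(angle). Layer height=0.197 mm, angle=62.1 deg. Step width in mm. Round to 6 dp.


step = 0.197 / tan(62.1) = 0.104306 mm


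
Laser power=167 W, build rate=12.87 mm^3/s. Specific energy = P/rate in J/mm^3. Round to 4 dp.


SE = 167 / 12.87 = 12.9759 J/mm^3


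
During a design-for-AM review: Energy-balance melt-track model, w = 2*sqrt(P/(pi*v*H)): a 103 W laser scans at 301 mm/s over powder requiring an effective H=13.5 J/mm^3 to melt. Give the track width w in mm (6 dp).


w = 2*sqrt(103/(pi*301*13.5)) = 0.179648 mm


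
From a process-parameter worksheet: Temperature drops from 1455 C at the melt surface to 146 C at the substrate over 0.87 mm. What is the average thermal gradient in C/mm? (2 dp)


G = (1455-146)/0.87 = 1504.6 C/mm


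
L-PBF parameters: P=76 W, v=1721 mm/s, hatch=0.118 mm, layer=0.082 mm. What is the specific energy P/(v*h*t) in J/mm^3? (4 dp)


Build rate = 1721 * 0.118 * 0.082 = 16.652396 mm^3/s
SE = 76 / 16.652396 = 4.5639 J/mm^3


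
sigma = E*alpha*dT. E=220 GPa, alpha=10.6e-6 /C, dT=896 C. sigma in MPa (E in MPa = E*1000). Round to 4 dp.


sigma = 220*1000 * 10.6e-6 * 896 = 2089.472 MPa


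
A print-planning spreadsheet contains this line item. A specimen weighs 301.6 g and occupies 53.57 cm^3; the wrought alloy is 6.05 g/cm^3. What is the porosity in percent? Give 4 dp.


rho_part = 301.6 / 53.57 = 5.6300168 g/cm^3
Porosity = (1 - 5.6300168/6.05)*100 = 6.9419 %


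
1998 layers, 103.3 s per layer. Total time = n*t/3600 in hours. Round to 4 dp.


t = 1998 * 103.3 / 3600 = 57.3315 hrs


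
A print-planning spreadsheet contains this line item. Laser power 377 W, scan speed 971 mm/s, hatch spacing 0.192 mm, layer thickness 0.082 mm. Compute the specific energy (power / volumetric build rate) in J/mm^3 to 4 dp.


Build rate = 971 * 0.192 * 0.082 = 15.287424 mm^3/s
SE = 377 / 15.287424 = 24.6608 J/mm^3


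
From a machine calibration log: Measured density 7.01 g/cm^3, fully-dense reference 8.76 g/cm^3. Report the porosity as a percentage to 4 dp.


Porosity = (1-7.01/8.76)*100 = 19.9772 %


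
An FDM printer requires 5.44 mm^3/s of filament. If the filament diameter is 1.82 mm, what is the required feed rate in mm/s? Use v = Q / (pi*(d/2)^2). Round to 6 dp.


A = pi*(1.82/2)^2 = 2.601553
v = 5.44 / 2.601553 = 2.091059 mm/s


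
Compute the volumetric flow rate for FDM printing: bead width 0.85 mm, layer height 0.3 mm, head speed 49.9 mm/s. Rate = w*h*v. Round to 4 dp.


Rate = 0.85 * 0.3 * 49.9 = 12.7245 mm^3/s


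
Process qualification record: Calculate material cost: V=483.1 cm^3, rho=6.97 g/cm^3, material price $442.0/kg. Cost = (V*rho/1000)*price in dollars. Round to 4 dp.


Mass = 483.1*6.97/1000 = 3.367207 kg
Cost = 3.367207 * 442.0 = 1488.3055 $


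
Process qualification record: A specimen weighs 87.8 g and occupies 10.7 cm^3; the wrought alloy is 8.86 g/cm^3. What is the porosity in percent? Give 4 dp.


rho_part = 87.8 / 10.7 = 8.20560748 g/cm^3
Porosity = (1 - 8.20560748/8.86)*100 = 7.3859 %


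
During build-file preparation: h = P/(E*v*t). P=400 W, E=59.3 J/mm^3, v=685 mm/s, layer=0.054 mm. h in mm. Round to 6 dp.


h = 400 / (59.3*685*0.054) = 0.182356 mm


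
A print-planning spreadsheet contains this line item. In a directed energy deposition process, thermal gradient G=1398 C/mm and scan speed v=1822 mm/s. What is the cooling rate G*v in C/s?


CR = 1398 * 1822 = 2547156 C/s


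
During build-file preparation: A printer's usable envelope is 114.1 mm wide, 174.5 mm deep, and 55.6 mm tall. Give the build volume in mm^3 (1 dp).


V = 114.1 * 174.5 * 55.6 = 1107021.0 mm^3


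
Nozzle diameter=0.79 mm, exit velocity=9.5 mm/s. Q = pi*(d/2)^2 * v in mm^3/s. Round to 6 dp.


A = pi*(0.79/2)^2 = 0.49016699 mm^2
Q = 0.49016699 * 9.5 = 4.656586 mm^3/s


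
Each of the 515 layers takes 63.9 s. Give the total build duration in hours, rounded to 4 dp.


t = 515 * 63.9 / 3600 = 9.1413 hrs


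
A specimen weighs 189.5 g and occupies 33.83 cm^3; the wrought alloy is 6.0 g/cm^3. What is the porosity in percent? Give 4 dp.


rho_part = 189.5 / 33.83 = 5.6015371 g/cm^3
Porosity = (1 - 5.6015371/6.0)*100 = 6.641 %


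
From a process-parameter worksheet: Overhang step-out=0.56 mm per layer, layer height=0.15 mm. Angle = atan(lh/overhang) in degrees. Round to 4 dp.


angle = atan(0.15/0.56) = 14.9951 degrees


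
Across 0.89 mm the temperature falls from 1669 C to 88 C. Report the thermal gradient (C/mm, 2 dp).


G = (1669-88)/0.89 = 1776.4 C/mm


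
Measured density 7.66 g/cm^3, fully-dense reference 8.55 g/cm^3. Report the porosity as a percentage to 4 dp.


Porosity = (1-7.66/8.55)*100 = 10.4094 %


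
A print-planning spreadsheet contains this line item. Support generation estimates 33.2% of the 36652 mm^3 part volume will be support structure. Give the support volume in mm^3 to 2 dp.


V_support = 36652 * 0.332 = 12168.46 mm^3


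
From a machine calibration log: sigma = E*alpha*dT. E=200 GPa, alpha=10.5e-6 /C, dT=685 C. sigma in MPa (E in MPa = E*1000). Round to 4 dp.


sigma = 200*1000 * 10.5e-6 * 685 = 1438.5 MPa


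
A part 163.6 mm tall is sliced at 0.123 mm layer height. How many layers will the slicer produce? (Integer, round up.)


Layers = ceil(163.6/0.123) = 1331


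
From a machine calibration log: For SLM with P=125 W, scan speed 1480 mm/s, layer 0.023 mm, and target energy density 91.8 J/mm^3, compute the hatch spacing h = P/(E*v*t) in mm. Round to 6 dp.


h = 125 / (91.8*1480*0.023) = 0.040002 mm


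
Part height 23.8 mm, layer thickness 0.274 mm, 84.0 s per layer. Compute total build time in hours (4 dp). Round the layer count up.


Layers = ceil(23.8/0.274) = 87
t = 87 * 84.0 / 3600 = 2.03 hrs


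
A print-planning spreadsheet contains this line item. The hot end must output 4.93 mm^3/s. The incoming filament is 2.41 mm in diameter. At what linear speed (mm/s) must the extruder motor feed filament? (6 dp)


A = pi*(2.41/2)^2 = 4.561671
v = 4.93 / 4.561671 = 1.080744 mm/s


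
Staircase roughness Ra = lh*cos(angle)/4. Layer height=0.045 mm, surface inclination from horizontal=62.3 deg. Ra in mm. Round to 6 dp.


Ra = 0.045 * cos(62.3) / 4 = 0.005229 mm


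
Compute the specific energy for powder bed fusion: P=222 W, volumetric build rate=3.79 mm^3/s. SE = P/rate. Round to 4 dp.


SE = 222 / 3.79 = 58.5752 J/mm^3


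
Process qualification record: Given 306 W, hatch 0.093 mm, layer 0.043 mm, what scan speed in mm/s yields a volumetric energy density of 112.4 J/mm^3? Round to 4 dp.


v = 306 / (112.4*0.093*0.043) = 680.7752 mm/s


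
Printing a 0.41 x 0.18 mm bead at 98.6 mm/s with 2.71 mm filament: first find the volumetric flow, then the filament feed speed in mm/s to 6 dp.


Q = 0.41 * 0.18 * 98.6 = 7.27668 mm^3/s
A_fil = pi*(2.71/2)^2 = 5.76804265 mm^2
v_feed = 7.27668 / 5.76804265 = 1.261551 mm/s


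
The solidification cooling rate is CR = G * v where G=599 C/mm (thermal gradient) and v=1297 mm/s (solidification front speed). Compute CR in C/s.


CR = 599 * 1297 = 776903 C/s


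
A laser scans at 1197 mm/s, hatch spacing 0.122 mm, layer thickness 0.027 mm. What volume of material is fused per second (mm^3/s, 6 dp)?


Rate = 1197 * 0.122 * 0.027 = 3.942918 mm^3/s


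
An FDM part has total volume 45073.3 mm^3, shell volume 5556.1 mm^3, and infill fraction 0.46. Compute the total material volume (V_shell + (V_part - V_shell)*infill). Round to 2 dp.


V_infill = (45073.3 - 5556.1) * 0.46 = 18177.91
V_total = 5556.1 + 18177.91 = 23734.01 mm^3


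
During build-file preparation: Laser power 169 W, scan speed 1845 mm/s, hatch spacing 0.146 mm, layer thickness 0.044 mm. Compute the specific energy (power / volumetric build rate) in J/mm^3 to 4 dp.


Build rate = 1845 * 0.146 * 0.044 = 11.85228 mm^3/s
SE = 169 / 11.85228 = 14.2589 J/mm^3


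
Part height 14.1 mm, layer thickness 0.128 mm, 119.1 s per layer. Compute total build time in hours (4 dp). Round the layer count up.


Layers = ceil(14.1/0.128) = 111
t = 111 * 119.1 / 3600 = 3.6723 hrs


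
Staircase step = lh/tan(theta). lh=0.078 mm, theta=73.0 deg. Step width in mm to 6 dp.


step = 0.078 / tan(73.0) = 0.023847 mm


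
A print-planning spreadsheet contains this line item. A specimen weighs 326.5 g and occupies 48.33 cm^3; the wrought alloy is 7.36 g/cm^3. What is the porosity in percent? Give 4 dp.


rho_part = 326.5 / 48.33 = 6.75563832 g/cm^3
Porosity = (1 - 6.75563832/7.36)*100 = 8.2114 %


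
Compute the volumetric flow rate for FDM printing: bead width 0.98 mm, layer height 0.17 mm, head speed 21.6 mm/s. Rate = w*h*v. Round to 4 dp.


Rate = 0.98 * 0.17 * 21.6 = 3.5986 mm^3/s


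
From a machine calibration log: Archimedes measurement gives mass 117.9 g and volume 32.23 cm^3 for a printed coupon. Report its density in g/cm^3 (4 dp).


rho = 117.9 / 32.23 = 3.6581 g/cm^3


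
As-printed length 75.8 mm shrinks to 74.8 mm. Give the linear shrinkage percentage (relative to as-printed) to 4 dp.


Shrinkage = ((75.8-74.8)/75.8)*100 = 1.3193 %


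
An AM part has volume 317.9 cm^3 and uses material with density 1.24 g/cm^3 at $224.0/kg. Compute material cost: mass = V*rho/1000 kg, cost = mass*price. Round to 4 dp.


Mass = 317.9*1.24/1000 = 0.394196 kg
Cost = 0.394196 * 224.0 = 88.2999 $


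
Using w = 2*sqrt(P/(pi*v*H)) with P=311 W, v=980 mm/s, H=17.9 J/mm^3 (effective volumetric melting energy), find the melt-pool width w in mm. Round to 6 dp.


w = 2*sqrt(311/(pi*980*17.9)) = 0.150244 mm


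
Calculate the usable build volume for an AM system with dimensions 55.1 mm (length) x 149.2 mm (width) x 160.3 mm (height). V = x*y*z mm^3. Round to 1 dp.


V = 55.1 * 149.2 * 160.3 = 1317813.5 mm^3


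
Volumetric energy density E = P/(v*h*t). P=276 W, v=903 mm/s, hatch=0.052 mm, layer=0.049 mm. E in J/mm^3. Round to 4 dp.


E = 276 / (903*0.052*0.049) = 119.956 J/mm^3


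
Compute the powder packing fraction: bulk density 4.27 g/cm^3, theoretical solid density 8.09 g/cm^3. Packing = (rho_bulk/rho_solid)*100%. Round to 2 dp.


Packing = (4.27/8.09)*100 = 52.78 %


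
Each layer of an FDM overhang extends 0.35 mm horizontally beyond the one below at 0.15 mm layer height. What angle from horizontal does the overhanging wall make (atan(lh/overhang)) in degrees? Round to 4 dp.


angle = atan(0.15/0.35) = 23.1986 degrees


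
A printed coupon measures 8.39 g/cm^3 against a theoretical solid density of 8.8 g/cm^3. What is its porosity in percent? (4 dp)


Porosity = (1-8.39/8.8)*100 = 4.6591 %


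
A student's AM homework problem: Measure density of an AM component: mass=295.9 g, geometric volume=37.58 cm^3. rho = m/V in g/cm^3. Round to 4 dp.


rho = 295.9 / 37.58 = 7.8739 g/cm^3


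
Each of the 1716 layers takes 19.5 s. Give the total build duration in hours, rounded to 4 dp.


t = 1716 * 19.5 / 3600 = 9.295 hrs


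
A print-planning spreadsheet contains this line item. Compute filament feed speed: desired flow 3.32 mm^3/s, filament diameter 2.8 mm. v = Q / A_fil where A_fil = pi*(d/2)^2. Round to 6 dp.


A = pi*(2.8/2)^2 = 6.157522
v = 3.32 / 6.157522 = 0.539178 mm/s


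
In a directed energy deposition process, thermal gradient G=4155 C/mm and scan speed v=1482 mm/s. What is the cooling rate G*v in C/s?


CR = 4155 * 1482 = 6157710 C/s


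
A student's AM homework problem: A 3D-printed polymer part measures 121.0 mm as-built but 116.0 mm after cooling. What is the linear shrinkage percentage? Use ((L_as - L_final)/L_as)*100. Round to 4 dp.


Shrinkage = ((121.0-116.0)/121.0)*100 = 4.1322 %


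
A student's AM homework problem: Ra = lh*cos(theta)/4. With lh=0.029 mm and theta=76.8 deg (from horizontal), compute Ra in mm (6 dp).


Ra = 0.029 * cos(76.8) / 4 = 0.001656 mm


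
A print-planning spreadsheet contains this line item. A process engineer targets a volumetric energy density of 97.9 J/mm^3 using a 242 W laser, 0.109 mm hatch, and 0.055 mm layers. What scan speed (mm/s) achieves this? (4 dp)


v = 242 / (97.9*0.109*0.055) = 412.3286 mm/s


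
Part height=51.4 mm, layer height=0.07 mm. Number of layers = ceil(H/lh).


Layers = ceil(51.4/0.07) = 735


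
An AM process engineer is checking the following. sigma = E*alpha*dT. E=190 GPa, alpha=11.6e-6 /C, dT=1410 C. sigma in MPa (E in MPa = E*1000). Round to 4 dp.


sigma = 190*1000 * 11.6e-6 * 1410 = 3107.64 MPa


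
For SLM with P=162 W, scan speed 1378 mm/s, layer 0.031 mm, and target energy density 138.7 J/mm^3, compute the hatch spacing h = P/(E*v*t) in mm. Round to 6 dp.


h = 162 / (138.7*1378*0.031) = 0.027342 mm


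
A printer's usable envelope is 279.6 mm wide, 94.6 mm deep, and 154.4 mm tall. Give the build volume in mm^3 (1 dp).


V = 279.6 * 94.6 * 154.4 = 4083904.7 mm^3


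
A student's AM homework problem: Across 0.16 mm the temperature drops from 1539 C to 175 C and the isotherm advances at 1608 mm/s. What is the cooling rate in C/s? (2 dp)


G = (1539-175)/0.16 = 8525.0 C/mm
CR = 8525.0 * 1608 = 13708200.0 C/s


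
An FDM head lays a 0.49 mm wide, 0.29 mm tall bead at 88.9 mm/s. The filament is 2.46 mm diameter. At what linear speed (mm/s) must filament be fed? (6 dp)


Q = 0.49 * 0.29 * 88.9 = 12.63269 mm^3/s
A_fil = pi*(2.46/2)^2 = 4.75291553 mm^2
v_feed = 12.63269 / 4.75291553 = 2.657882 mm/s


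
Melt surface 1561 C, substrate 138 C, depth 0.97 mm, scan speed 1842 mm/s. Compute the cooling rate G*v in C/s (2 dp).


G = (1561-138)/0.97 = 1467.01030928 C/mm
CR = 1467.01030928 * 1842 = 2702232.99 C/s


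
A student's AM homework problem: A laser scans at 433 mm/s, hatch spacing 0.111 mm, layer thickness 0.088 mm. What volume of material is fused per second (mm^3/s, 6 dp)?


Rate = 433 * 0.111 * 0.088 = 4.229544 mm^3/s


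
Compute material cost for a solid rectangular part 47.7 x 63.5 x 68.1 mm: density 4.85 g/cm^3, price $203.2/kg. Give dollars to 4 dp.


V = 47.7 * 63.5 * 68.1 = 206271.495 mm^3 = 206.271495 cm^3
Mass = 206.271495 * 4.85 / 1000 = 1.00041675 kg
Cost = 1.00041675 * 203.2 = 203.2847 $


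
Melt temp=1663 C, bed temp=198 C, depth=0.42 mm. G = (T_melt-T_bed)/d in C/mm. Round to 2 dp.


G = (1663-198)/0.42 = 3488.1 C/mm


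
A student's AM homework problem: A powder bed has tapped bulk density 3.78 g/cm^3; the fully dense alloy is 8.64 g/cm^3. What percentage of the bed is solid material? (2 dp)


Packing = (3.78/8.64)*100 = 43.75 %


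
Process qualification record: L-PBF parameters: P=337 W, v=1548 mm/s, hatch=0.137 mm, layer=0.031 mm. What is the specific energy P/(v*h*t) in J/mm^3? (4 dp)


Build rate = 1548 * 0.137 * 0.031 = 6.574356 mm^3/s
SE = 337 / 6.574356 = 51.2598 J/mm^3


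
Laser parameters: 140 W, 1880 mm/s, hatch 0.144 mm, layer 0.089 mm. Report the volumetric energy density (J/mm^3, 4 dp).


E = 140 / (1880*0.144*0.089) = 5.8106 J/mm^3


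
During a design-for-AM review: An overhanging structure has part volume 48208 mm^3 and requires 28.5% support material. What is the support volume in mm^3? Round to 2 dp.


V_support = 48208 * 0.285 = 13739.28 mm^3


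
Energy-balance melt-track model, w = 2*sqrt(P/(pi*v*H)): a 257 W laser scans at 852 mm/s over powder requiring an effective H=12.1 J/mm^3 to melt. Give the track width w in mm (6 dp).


w = 2*sqrt(257/(pi*852*12.1)) = 0.17816 mm


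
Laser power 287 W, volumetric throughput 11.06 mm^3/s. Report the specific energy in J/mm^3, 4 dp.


SE = 287 / 11.06 = 25.9494 J/mm^3


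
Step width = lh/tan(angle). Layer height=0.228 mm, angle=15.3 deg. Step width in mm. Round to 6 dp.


step = 0.228 / tan(15.3) = 0.833428 mm


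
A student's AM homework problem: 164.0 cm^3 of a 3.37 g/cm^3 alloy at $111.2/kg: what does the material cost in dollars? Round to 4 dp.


Mass = 164.0*3.37/1000 = 0.55268 kg
Cost = 0.55268 * 111.2 = 61.458 $


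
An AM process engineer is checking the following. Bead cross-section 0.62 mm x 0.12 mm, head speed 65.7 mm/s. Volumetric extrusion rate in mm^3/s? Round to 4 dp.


Rate = 0.62 * 0.12 * 65.7 = 4.8881 mm^3/s


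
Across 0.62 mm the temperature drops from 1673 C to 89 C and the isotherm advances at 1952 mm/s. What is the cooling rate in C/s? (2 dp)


G = (1673-89)/0.62 = 2554.83870968 C/mm
CR = 2554.83870968 * 1952 = 4987045.16 C/s


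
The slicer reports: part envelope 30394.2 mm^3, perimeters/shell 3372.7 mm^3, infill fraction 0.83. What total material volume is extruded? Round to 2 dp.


V_infill = (30394.2 - 3372.7) * 0.83 = 22427.85
V_total = 3372.7 + 22427.85 = 25800.55 mm^3


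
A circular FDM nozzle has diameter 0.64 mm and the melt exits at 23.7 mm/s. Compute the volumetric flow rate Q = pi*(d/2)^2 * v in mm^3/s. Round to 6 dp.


A = pi*(0.64/2)^2 = 0.32169909 mm^2
Q = 0.32169909 * 23.7 = 7.624268 mm^3/s


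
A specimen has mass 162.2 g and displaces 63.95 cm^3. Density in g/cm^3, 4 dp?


rho = 162.2 / 63.95 = 2.5364 g/cm^3


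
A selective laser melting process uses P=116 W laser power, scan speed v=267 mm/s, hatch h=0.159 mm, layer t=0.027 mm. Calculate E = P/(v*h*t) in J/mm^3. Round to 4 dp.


E = 116 / (267*0.159*0.027) = 101.2012 J/mm^3


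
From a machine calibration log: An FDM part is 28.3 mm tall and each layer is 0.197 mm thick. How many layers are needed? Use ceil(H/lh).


Layers = ceil(28.3/0.197) = 144


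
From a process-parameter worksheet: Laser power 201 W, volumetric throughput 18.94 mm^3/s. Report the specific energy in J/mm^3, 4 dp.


SE = 201 / 18.94 = 10.6125 J/mm^3


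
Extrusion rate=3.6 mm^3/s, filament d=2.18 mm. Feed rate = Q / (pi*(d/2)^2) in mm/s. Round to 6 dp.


A = pi*(2.18/2)^2 = 3.732526
v = 3.6 / 3.732526 = 0.964494 mm/s


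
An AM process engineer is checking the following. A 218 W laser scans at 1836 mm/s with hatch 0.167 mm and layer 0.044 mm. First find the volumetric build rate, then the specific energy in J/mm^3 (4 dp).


Build rate = 1836 * 0.167 * 0.044 = 13.490928 mm^3/s
SE = 218 / 13.490928 = 16.159 J/mm^3


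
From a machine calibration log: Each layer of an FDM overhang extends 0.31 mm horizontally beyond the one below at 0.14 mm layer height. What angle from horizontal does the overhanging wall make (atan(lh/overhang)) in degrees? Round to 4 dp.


angle = atan(0.14/0.31) = 24.3045 degrees


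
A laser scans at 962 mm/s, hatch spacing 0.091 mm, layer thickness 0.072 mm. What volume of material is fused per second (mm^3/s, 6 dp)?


Rate = 962 * 0.091 * 0.072 = 6.303024 mm^3/s


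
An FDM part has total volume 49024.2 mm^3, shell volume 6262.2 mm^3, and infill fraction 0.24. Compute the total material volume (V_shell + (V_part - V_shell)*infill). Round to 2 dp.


V_infill = (49024.2 - 6262.2) * 0.24 = 10262.88
V_total = 6262.2 + 10262.88 = 16525.08 mm^3


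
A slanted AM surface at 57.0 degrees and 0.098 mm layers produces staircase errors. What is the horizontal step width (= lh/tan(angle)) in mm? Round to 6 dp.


step = 0.098 / tan(57.0) = 0.063642 mm


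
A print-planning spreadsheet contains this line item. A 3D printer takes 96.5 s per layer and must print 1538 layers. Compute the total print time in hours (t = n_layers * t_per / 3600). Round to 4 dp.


t = 1538 * 96.5 / 3600 = 41.2269 hrs


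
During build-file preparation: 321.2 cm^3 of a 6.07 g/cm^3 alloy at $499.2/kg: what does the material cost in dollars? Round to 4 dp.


Mass = 321.2*6.07/1000 = 1.949684 kg
Cost = 1.949684 * 499.2 = 973.2823 $


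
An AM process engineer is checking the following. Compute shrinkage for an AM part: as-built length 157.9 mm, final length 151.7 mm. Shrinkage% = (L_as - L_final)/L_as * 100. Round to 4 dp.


Shrinkage = ((157.9-151.7)/157.9)*100 = 3.9265 %


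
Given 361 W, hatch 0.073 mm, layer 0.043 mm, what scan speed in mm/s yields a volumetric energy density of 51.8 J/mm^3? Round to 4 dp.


v = 361 / (51.8*0.073*0.043) = 2220.1695 mm/s


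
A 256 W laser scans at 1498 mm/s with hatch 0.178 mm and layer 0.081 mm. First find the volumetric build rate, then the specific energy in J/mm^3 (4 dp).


Build rate = 1498 * 0.178 * 0.081 = 21.598164 mm^3/s
SE = 256 / 21.598164 = 11.8529 J/mm^3


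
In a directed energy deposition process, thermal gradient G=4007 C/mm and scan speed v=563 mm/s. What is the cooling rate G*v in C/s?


CR = 4007 * 563 = 2255941 C/s


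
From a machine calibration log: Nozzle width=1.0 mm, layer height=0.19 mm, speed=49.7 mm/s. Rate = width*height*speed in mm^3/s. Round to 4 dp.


Rate = 1.0 * 0.19 * 49.7 = 9.443 mm^3/s


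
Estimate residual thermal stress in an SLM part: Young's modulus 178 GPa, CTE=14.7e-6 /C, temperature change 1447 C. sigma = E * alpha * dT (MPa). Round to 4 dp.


sigma = 178*1000 * 14.7e-6 * 1447 = 3786.2202 MPa


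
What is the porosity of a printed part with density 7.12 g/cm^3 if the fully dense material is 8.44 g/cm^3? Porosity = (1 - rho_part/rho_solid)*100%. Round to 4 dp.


Porosity = (1-7.12/8.44)*100 = 15.6398 %


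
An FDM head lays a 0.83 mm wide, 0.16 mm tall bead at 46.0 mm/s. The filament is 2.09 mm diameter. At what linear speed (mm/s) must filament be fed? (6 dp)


Q = 0.83 * 0.16 * 46.0 = 6.1088 mm^3/s
A_fil = pi*(2.09/2)^2 = 3.43069772 mm^2
v_feed = 6.1088 / 3.43069772 = 1.780629 mm/s


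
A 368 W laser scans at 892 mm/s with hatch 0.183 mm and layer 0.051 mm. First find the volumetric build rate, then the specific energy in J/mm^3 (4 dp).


Build rate = 892 * 0.183 * 0.051 = 8.325036 mm^3/s
SE = 368 / 8.325036 = 44.204 J/mm^3


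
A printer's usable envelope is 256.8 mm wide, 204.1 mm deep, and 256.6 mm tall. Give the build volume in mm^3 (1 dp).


V = 256.8 * 204.1 * 256.6 = 13449145.0 mm^3


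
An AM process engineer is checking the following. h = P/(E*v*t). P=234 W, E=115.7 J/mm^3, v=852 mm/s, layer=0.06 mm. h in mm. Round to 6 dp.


h = 234 / (115.7*852*0.06) = 0.039563 mm


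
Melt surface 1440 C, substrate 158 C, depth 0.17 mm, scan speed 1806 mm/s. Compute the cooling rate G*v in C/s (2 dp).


G = (1440-158)/0.17 = 7541.17647059 C/mm
CR = 7541.17647059 * 1806 = 13619364.71 C/s


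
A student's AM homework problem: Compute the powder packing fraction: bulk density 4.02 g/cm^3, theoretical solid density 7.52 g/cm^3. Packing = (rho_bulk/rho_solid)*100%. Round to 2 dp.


Packing = (4.02/7.52)*100 = 53.46 %


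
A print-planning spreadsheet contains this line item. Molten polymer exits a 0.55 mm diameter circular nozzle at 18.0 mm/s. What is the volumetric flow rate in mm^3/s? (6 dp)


A = pi*(0.55/2)^2 = 0.23758294 mm^2
Q = 0.23758294 * 18.0 = 4.276493 mm^3/s


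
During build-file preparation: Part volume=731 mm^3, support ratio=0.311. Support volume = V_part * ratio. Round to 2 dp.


V_support = 731 * 0.311 = 227.34 mm^3


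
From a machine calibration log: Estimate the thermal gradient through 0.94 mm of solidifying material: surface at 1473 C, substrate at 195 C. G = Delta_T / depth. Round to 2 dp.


G = (1473-195)/0.94 = 1359.57 C/mm


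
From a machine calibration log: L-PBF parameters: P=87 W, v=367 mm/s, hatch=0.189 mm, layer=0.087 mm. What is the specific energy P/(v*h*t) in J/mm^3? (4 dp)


Build rate = 367 * 0.189 * 0.087 = 6.034581 mm^3/s
SE = 87 / 6.034581 = 14.4169 J/mm^3


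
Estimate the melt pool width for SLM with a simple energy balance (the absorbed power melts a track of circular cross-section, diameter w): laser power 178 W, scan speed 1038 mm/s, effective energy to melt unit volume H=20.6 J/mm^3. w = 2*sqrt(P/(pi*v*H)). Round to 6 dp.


w = 2*sqrt(178/(pi*1038*20.6)) = 0.102952 mm
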